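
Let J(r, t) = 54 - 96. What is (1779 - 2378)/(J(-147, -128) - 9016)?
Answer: 599/9058 ≈ 0.066129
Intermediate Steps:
J(r, t) = -42
(1779 - 2378)/(J(-147, -128) - 9016) = (1779 - 2378)/(-42 - 9016) = -599/(-9058) = -599*(-1/9058) = 599/9058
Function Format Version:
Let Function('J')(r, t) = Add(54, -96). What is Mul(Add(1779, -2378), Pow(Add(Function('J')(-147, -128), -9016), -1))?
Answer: Rational(599, 9058) ≈ 0.066129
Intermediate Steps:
Function('J')(r, t) = -42
Mul(Add(1779, -2378), Pow(Add(Function('J')(-147, -128), -9016), -1)) = Mul(Add(1779, -2378), Pow(Add(-42, -9016), -1)) = Mul(-599, Pow(-9058, -1)) = Mul(-599, Rational(-1, 9058)) = Rational(599, 9058)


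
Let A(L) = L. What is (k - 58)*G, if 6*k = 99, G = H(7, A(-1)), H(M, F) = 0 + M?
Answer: -581/2 ≈ -290.50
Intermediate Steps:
H(M, F) = M
G = 7
k = 33/2 (k = (⅙)*99 = 33/2 ≈ 16.500)
(k - 58)*G = (33/2 - 58)*7 = -83/2*7 = -581/2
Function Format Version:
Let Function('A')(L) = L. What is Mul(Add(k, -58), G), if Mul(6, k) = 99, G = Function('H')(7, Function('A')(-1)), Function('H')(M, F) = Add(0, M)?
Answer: Rational(-581, 2) ≈ -290.50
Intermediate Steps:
Function('H')(M, F) = M
G = 7
k = Rational(33, 2) (k = Mul(Rational(1, 6), 99) = Rational(33, 2) ≈ 16.500)
Mul(Add(k, -58), G) = Mul(Add(Rational(33, 2), -58), 7) = Mul(Rational(-83, 2), 7) = Rational(-581, 2)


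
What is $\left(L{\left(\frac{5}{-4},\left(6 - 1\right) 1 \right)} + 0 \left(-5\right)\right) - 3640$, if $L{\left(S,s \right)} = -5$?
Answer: $-3645$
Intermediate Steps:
$\left(L{\left(\frac{5}{-4},\left(6 - 1\right) 1 \right)} + 0 \left(-5\right)\right) - 3640 = \left(-5 + 0 \left(-5\right)\right) - 3640 = \left(-5 + 0\right) - 3640 = -5 - 3640 = -3645$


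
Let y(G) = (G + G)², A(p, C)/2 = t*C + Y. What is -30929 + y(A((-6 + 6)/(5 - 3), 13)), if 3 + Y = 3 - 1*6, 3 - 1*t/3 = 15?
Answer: 3563887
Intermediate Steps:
t = -36 (t = 9 - 3*15 = 9 - 45 = -36)
Y = -6 (Y = -3 + (3 - 1*6) = -3 + (3 - 6) = -3 - 3 = -6)
A(p, C) = -12 - 72*C (A(p, C) = 2*(-36*C - 6) = 2*(-6 - 36*C) = -12 - 72*C)
y(G) = 4*G² (y(G) = (2*G)² = 4*G²)
-30929 + y(A((-6 + 6)/(5 - 3), 13)) = -30929 + 4*(-12 - 72*13)² = -30929 + 4*(-12 - 936)² = -30929 + 4*(-948)² = -30929 + 4*898704 = -30929 + 3594816 = 3563887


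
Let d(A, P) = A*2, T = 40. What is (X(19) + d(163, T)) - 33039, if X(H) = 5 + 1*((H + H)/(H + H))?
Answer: -32707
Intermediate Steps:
d(A, P) = 2*A
X(H) = 6 (X(H) = 5 + 1*((2*H)/((2*H))) = 5 + 1*((2*H)*(1/(2*H))) = 5 + 1*1 = 5 + 1 = 6)
(X(19) + d(163, T)) - 33039 = (6 + 2*163) - 33039 = (6 + 326) - 33039 = 332 - 33039 = -32707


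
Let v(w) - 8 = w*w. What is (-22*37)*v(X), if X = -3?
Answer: -13838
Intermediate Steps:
v(w) = 8 + w**2 (v(w) = 8 + w*w = 8 + w**2)
(-22*37)*v(X) = (-22*37)*(8 + (-3)**2) = -814*(8 + 9) = -814*17 = -13838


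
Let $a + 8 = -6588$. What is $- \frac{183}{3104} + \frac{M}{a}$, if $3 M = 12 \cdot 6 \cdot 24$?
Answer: $- \frac{7719}{52768} \approx -0.14628$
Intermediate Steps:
$a = -6596$ ($a = -8 - 6588 = -6596$)
$M = 576$ ($M = \frac{12 \cdot 6 \cdot 24}{3} = \frac{72 \cdot 24}{3} = \frac{1}{3} \cdot 1728 = 576$)
$- \frac{183}{3104} + \frac{M}{a} = - \frac{183}{3104} + \frac{576}{-6596} = \left(-183\right) \frac{1}{3104} + 576 \left(- \frac{1}{6596}\right) = - \frac{183}{3104} - \frac{144}{1649} = - \frac{7719}{52768}$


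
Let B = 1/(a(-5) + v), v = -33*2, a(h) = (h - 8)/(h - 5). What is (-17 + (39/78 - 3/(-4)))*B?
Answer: 315/1294 ≈ 0.24343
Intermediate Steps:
a(h) = (-8 + h)/(-5 + h)
v = -66
B = -10/647 (B = 1/((-8 - 5)/(-5 - 5) - 66) = 1/(-13/(-10) - 66) = 1/(-1/10*(-13) - 66) = 1/(13/10 - 66) = 1/(-647/10) = -10/647 ≈ -0.015456)
(-17 + (39/78 - 3/(-4)))*B = (-17 + (39/78 - 3/(-4)))*(-10/647) = (-17 + (39*(1/78) - 3*(-1/4)))*(-10/647) = (-17 + (1/2 + 3/4))*(-10/647) = (-17 + 5/4)*(-10/647) = -63/4*(-10/647) = 315/1294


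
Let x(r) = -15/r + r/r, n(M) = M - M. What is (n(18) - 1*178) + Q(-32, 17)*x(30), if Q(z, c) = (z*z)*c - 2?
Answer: 8525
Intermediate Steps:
n(M) = 0
x(r) = 1 - 15/r (x(r) = -15/r + 1 = 1 - 15/r)
Q(z, c) = -2 + c*z**2 (Q(z, c) = z**2*c - 2 = c*z**2 - 2 = -2 + c*z**2)
(n(18) - 1*178) + Q(-32, 17)*x(30) = (0 - 1*178) + (-2 + 17*(-32)**2)*((-15 + 30)/30) = (0 - 178) + (-2 + 17*1024)*((1/30)*15) = -178 + (-2 + 17408)*(1/2) = -178 + 17406*(1/2) = -178 + 8703 = 8525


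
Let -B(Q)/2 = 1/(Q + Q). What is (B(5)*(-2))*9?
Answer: 18/5 ≈ 3.6000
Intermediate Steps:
B(Q) = -1/Q (B(Q) = -2/(Q + Q) = -2*1/(2*Q) = -1/Q)
(B(5)*(-2))*9 = (-1/5*(-2))*9 = (-1*⅕*(-2))*9 = -⅕*(-2)*9 = (⅖)*9 = 18/5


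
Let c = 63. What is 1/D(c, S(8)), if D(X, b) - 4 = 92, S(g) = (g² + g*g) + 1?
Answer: 1/96 ≈ 0.010417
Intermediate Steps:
S(g) = 1 + 2*g² (S(g) = (g² + g²) + 1 = 2*g² + 1 = 1 + 2*g²)
D(X, b) = 96 (D(X, b) = 4 + 92 = 96)
1/D(c, S(8)) = 1/96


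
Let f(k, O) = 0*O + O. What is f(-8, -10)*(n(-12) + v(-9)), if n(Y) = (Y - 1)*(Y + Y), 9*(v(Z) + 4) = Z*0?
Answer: -3080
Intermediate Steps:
v(Z) = -4 (v(Z) = -4 + (Z*0)/9 = -4 + (⅑)*0 = -4 + 0 = -4)
n(Y) = 2*Y*(-1 + Y) (n(Y) = (-1 + Y)*(2*Y) = 2*Y*(-1 + Y))
f(k, O) = O (f(k, O) = 0 + O = O)
f(-8, -10)*(n(-12) + v(-9)) = -10*(2*(-12)*(-1 - 12) - 4) = -10*(2*(-12)*(-13) - 4) = -10*(312 - 4) = -10*308 = -3080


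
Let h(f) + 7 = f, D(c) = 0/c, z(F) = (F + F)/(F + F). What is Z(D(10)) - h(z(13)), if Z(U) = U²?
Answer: 6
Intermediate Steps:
z(F) = 1 (z(F) = (2*F)/((2*F)) = (2*F)*(1/(2*F)) = 1)
D(c) = 0
h(f) = -7 + f
Z(D(10)) - h(z(13)) = 0² - (-7 + 1) = 0 - 1*(-6) = 0 + 6 = 6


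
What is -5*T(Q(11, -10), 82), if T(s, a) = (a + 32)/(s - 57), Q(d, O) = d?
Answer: 285/23 ≈ 12.391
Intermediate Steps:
T(s, a) = (32 + a)/(-57 + s)
-5*T(Q(11, -10), 82) = -5*(32 + 82)/(-57 + 11) = -5*114/(-46) = -(-5)*114/46 = -5*(-57/23) = 285/23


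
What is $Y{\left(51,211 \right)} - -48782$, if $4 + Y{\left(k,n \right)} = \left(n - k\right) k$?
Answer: $56938$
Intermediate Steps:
$Y{\left(k,n \right)} = -4 + k \left(n - k\right)$ ($Y{\left(k,n \right)} = -4 + \left(n - k\right) k = -4 + k \left(n - k\right)$)
$Y{\left(51,211 \right)} - -48782 = \left(-4 - 51^{2} + 51 \cdot 211\right) - -48782 = \left(-4 - 2601 + 10761\right) + 48782 = 8156 + 48782 = 56938$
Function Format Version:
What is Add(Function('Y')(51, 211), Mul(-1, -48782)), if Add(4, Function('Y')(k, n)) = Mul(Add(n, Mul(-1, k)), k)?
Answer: 56938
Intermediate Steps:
Function('Y')(k, n) = Add(-4, Mul(k, Add(n, Mul(-1, k)))) (Function('Y')(k, n) = Add(-4, Mul(Add(n, Mul(-1, k)), k)) = Add(-4, Mul(k, Add(n, Mul(-1, k)))))
Add(Function('Y')(51, 211), Mul(-1, -48782)) = Add(Add(-4, Mul(-1, Pow(51, 2)), Mul(51, 211)), Mul(-1, -48782)) = Add(Add(-4, Mul(-1, 2601), 10761), 48782) = Add(Add(-4, -2601, 10761), 48782) = Add(8156, 48782) = 56938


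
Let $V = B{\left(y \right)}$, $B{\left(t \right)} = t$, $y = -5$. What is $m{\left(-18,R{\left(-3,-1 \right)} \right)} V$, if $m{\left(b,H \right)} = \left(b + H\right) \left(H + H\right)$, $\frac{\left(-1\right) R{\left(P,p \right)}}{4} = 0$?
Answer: $0$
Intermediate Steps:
$R{\left(P,p \right)} = 0$ ($R{\left(P,p \right)} = \left(-4\right) 0 = 0$)
$m{\left(b,H \right)} = 2 H \left(H + b\right)$ ($m{\left(b,H \right)} = \left(H + b\right) 2 H = 2 H \left(H + b\right)$)
$V = -5$
$m{\left(-18,R{\left(-3,-1 \right)} \right)} V = 2 \cdot 0 \left(0 - 18\right) \left(-5\right) = 2 \cdot 0 \left(-18\right) \left(-5\right) = 0 \left(-5\right) = 0$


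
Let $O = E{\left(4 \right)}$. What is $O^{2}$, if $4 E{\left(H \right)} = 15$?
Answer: $\frac{225}{16} \approx 14.063$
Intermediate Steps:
$E{\left(H \right)} = \frac{15}{4}$ ($E{\left(H \right)} = \frac{1}{4} \cdot 15 = \frac{15}{4}$)
$O = \frac{15}{4} \approx 3.75$
$O^{2} = \left(\frac{15}{4}\right)^{2} = \frac{225}{16}$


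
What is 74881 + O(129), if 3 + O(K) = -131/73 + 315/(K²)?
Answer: 10106568142/134977 ≈ 74876.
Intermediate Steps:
O(K) = -350/73 + 315/K² (O(K) = -3 + (-131/73 + 315/(K²)) = -3 + (-131*1/73 + 315/K²) = -3 + (-131/73 + 315/K²) = -350/73 + 315/K²)
74881 + O(129) = 74881 + (-350/73 + 315/129²) = 74881 + (-350/73 + 315*(1/16641)) = 74881 + (-350/73 + 35/1849) = 74881 - 644595/134977 = 10106568142/134977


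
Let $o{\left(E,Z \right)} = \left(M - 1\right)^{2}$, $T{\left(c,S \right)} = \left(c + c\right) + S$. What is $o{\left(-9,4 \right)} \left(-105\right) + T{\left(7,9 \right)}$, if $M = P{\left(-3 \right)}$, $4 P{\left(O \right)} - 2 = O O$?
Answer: $- \frac{4777}{16} \approx -298.56$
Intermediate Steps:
$T{\left(c,S \right)} = S + 2 c$ ($T{\left(c,S \right)} = 2 c + S = S + 2 c$)
$P{\left(O \right)} = \frac{1}{2} + \frac{O^{2}}{4}$ ($P{\left(O \right)} = \frac{1}{2} + \frac{O O}{4} = \frac{1}{2} + \frac{O^{2}}{4}$)
$M = \frac{11}{4}$ ($M = \frac{1}{2} + \frac{\left(-3\right)^{2}}{4} = \frac{1}{2} + \frac{1}{4} \cdot 9 = \frac{1}{2} + \frac{9}{4} = \frac{11}{4} \approx 2.75$)
$o{\left(E,Z \right)} = \frac{49}{16}$ ($o{\left(E,Z \right)} = \left(\frac{11}{4} - 1\right)^{2} = \left(\frac{7}{4}\right)^{2} = \frac{49}{16}$)
$o{\left(-9,4 \right)} \left(-105\right) + T{\left(7,9 \right)} = \frac{49}{16} \left(-105\right) + \left(9 + 2 \cdot 7\right) = - \frac{5145}{16} + \left(9 + 14\right) = - \frac{5145}{16} + 23 = - \frac{4777}{16}$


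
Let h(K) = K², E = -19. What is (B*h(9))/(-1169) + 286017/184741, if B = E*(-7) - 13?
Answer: -1461328647/215962229 ≈ -6.7666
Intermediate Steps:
B = 120 (B = -19*(-7) - 13 = 133 - 13 = 120)
(B*h(9))/(-1169) + 286017/184741 = (120*9²)/(-1169) + 286017/184741 = (120*81)*(-1/1169) + 286017*(1/184741) = 9720*(-1/1169) + 286017/184741 = -9720/1169 + 286017/184741 = -1461328647/215962229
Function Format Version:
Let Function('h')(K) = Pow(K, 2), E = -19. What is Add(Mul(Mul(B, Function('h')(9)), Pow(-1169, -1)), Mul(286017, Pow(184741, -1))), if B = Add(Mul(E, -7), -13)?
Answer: Rational(-1461328647, 215962229) ≈ -6.7666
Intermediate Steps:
B = 120 (B = Add(Mul(-19, -7), -13) = Add(133, -13) = 120)
Add(Mul(Mul(B, Function('h')(9)), Pow(-1169, -1)), Mul(286017, Pow(184741, -1))) = Add(Mul(Mul(120, Pow(9, 2)), Pow(-1169, -1)), Mul(286017, Pow(184741, -1))) = Add(Mul(Mul(120, 81), Rational(-1, 1169)), Mul(286017, Rational(1, 184741))) = Add(Mul(9720, Rational(-1, 1169)), Rational(286017, 184741)) = Add(Rational(-9720, 1169), Rational(286017, 184741)) = Rational(-1461328647, 215962229)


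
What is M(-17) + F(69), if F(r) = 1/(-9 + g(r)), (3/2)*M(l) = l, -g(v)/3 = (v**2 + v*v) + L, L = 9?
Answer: -324157/28602 ≈ -11.333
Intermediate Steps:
g(v) = -27 - 6*v**2 (g(v) = -3*((v**2 + v*v) + 9) = -3*((v**2 + v**2) + 9) = -3*(2*v**2 + 9) = -3*(9 + 2*v**2) = -27 - 6*v**2)
M(l) = 2*l/3
F(r) = 1/(-36 - 6*r**2) (F(r) = 1/(-9 + (-27 - 6*r**2)) = 1/(-36 - 6*r**2))
M(-17) + F(69) = (2/3)*(-17) - 1/(36 + 6*69**2) = -34/3 - 1/(36 + 6*4761) = -34/3 - 1/(36 + 28566) = -34/3 - 1/28602 = -324157/28602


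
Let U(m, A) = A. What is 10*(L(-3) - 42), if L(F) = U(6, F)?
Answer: -450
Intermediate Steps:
L(F) = F
10*(L(-3) - 42) = 10*(-3 - 42) = 10*(-45) = -450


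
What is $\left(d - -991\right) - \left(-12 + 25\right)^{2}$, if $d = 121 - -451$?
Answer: $1394$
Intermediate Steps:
$d = 572$ ($d = 121 + 451 = 572$)
$\left(d - -991\right) - \left(-12 + 25\right)^{2} = \left(572 - -991\right) - \left(-12 + 25\right)^{2} = \left(572 + 991\right) - 13^{2} = 1563 - 169 = 1394$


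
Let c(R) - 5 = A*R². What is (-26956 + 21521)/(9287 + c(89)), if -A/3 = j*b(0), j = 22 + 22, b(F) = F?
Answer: -5435/9292 ≈ -0.58491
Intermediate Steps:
j = 44
A = 0 (A = -132*0 = -3*0 = 0)
c(R) = 5 (c(R) = 5 + 0*R² = 5 + 0 = 5)
(-26956 + 21521)/(9287 + c(89)) = (-26956 + 21521)/(9287 + 5) = -5435/9292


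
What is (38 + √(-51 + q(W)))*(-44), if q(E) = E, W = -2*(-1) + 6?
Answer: -1672 - 44*I*√43 ≈ -1672.0 - 288.53*I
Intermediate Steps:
W = 8 (W = 2 + 6 = 8)
(38 + √(-51 + q(W)))*(-44) = (38 + √(-51 + 8))*(-44) = (38 + √(-43))*(-44) = (38 + I*√43)*(-44) = -1672 - 44*I*√43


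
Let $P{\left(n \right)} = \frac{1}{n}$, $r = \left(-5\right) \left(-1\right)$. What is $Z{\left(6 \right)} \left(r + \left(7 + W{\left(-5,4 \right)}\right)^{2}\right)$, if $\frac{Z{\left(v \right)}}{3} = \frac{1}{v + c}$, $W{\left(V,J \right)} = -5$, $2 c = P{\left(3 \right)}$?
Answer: $\frac{162}{37} \approx 4.3784$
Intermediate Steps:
$r = 5$
$c = \frac{1}{6}$ ($c = \frac{1}{2 \cdot 3} = \frac{1}{2} \cdot \frac{1}{3} = \frac{1}{6} \approx 0.16667$)
$Z{\left(v \right)} = \frac{3}{\frac{1}{6} + v}$ ($Z{\left(v \right)} = \frac{3}{v + \frac{1}{6}} = \frac{3}{\frac{1}{6} + v}$)
$Z{\left(6 \right)} \left(r + \left(7 + W{\left(-5,4 \right)}\right)^{2}\right) = \frac{18}{1 + 6 \cdot 6} \left(5 + \left(7 - 5\right)^{2}\right) = \frac{18}{1 + 36} \left(5 + 2^{2}\right) = \frac{18}{37} \left(5 + 4\right) = 18 \cdot \frac{1}{37} \cdot 9 = \frac{18}{37} \cdot 9 = \frac{162}{37}$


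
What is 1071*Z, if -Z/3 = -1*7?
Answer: 22491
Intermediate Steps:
Z = 21 (Z = -(-3)*7 = -3*(-7) = 21)
1071*Z = 1071*21 = 22491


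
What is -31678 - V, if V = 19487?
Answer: -51165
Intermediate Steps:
-31678 - V = -31678 - 1*19487 = -31678 - 19487 = -51165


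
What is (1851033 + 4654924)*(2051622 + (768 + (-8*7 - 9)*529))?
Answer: 13129053755785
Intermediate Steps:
(1851033 + 4654924)*(2051622 + (768 + (-8*7 - 9)*529)) = 6505957*(2051622 + (768 + (-56 - 9)*529)) = 6505957*(2051622 + (768 - 65*529)) = 6505957*(2051622 + (768 - 34385)) = 6505957*(2051622 - 33617) = 6505957*2018005 = 13129053755785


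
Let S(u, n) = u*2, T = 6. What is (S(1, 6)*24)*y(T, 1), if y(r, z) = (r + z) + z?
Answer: 384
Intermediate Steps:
y(r, z) = r + 2*z
S(u, n) = 2*u
(S(1, 6)*24)*y(T, 1) = ((2*1)*24)*(6 + 2*1) = (2*24)*(6 + 2) = 48*8 = 384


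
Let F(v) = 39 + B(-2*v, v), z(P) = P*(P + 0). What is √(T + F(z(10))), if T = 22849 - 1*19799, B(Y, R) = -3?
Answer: √3086 ≈ 55.552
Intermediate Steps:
z(P) = P² (z(P) = P*P = P²)
F(v) = 36 (F(v) = 39 - 3 = 36)
T = 3050 (T = 22849 - 19799 = 3050)
√(T + F(z(10))) = √(3050 + 36) = √3086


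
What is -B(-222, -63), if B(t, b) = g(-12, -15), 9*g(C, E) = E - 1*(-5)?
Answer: 10/9 ≈ 1.1111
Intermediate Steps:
g(C, E) = 5/9 + E/9 (g(C, E) = (E - 1*(-5))/9 = (E + 5)/9 = (5 + E)/9 = 5/9 + E/9)
B(t, b) = -10/9 (B(t, b) = 5/9 + (1/9)*(-15) = 5/9 - 5/3 = -10/9)
-B(-222, -63) = -1*(-10/9) = 10/9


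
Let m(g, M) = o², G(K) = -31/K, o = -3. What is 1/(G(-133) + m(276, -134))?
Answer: 133/1228 ≈ 0.10831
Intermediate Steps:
m(g, M) = 9 (m(g, M) = (-3)² = 9)
1/(G(-133) + m(276, -134)) = 1/(-31/(-133) + 9) = 1/(-31*(-1/133) + 9) = 1/(31/133 + 9) = 1/(1228/133) = 133/1228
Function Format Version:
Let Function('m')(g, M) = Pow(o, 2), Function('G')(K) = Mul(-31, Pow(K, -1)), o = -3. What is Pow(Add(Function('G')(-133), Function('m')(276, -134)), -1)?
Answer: Rational(133, 1228) ≈ 0.10831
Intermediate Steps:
Function('m')(g, M) = 9 (Function('m')(g, M) = Pow(-3, 2) = 9)
Pow(Add(Function('G')(-133), Function('m')(276, -134)), -1) = Pow(Add(Mul(-31, Pow(-133, -1)), 9), -1) = Pow(Add(Mul(-31, Rational(-1, 133)), 9), -1) = Pow(Add(Rational(31, 133), 9), -1) = Pow(Rational(1228, 133), -1) = Rational(133, 1228)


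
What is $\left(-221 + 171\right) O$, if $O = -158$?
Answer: $7900$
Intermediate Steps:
$\left(-221 + 171\right) O = \left(-221 + 171\right) \left(-158\right) = \left(-50\right) \left(-158\right) = 7900$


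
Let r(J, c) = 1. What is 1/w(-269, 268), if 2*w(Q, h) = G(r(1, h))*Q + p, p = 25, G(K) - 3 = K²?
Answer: -2/1051 ≈ -0.0019029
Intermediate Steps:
G(K) = 3 + K²
w(Q, h) = 25/2 + 2*Q (w(Q, h) = ((3 + 1²)*Q + 25)/2 = ((3 + 1)*Q + 25)/2 = (4*Q + 25)/2 = (25 + 4*Q)/2 = 25/2 + 2*Q)
1/w(-269, 268) = 1/(25/2 + 2*(-269)) = 1/(25/2 - 538) = 1/(-1051/2) = -2/1051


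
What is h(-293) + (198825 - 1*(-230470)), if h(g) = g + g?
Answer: 428709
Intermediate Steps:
h(g) = 2*g
h(-293) + (198825 - 1*(-230470)) = 2*(-293) + (198825 - 1*(-230470)) = -586 + (198825 + 230470) = -586 + 429295 = 428709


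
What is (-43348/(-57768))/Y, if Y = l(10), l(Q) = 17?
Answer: 10837/245514 ≈ 0.044140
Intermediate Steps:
Y = 17
(-43348/(-57768))/Y = -43348/(-57768)/17 = -43348*(-1/57768)*(1/17) = (10837/14442)*(1/17) = 10837/245514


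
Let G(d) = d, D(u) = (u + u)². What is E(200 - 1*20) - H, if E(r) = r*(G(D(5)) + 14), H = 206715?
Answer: -186195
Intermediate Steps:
D(u) = 4*u² (D(u) = (2*u)² = 4*u²)
E(r) = 114*r (E(r) = r*(4*5² + 14) = r*(4*25 + 14) = r*(100 + 14) = r*114 = 114*r)
E(200 - 1*20) - H = 114*(200 - 1*20) - 1*206715 = 114*(200 - 20) - 206715 = 114*180 - 206715 = 20520 - 206715 = -186195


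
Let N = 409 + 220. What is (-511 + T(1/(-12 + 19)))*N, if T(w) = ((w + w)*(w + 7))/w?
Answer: -2187033/7 ≈ -3.1243e+5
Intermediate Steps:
T(w) = 14 + 2*w (T(w) = ((2*w)*(7 + w))/w = (2*w*(7 + w))/w = 14 + 2*w)
N = 629
(-511 + T(1/(-12 + 19)))*N = (-511 + (14 + 2/(-12 + 19)))*629 = (-511 + (14 + 2/7))*629 = (-511 + 100/7)*629 = -3477/7*629 = -2187033/7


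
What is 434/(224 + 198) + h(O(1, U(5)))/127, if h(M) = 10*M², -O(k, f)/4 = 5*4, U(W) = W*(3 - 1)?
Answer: 13531559/26797 ≈ 504.97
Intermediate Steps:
U(W) = 2*W (U(W) = W*2 = 2*W)
O(k, f) = -80 (O(k, f) = -20*4 = -4*20 = -80)
434/(224 + 198) + h(O(1, U(5)))/127 = 434/(224 + 198) + (10*(-80)²)/127 = 434/422 + (10*6400)*(1/127) = 434*(1/422) + 64000*(1/127) = 217/211 + 64000/127 = 13531559/26797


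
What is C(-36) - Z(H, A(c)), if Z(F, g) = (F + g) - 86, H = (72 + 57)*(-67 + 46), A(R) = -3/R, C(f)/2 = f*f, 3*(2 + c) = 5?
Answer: 5378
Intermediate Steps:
c = -⅓ (c = -2 + (⅓)*5 = -2 + 5/3 = -⅓ ≈ -0.33333)
C(f) = 2*f² (C(f) = 2*(f*f) = 2*f²)
H = -2709 (H = 129*(-21) = -2709)
Z(F, g) = -86 + F + g
C(-36) - Z(H, A(c)) = 2*(-36)² - (-86 - 2709 - 3/(-⅓)) = 2*1296 - (-86 - 2709 - 3*(-3)) = 2592 - (-86 - 2709 + 9) = 2592 - 1*(-2786) = 2592 + 2786 = 5378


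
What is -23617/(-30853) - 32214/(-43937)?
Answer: 2031558671/1355588261 ≈ 1.4987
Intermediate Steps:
-23617/(-30853) - 32214/(-43937) = -23617*(-1/30853) - 32214*(-1/43937) = 23617/30853 + 32214/43937 = 2031558671/1355588261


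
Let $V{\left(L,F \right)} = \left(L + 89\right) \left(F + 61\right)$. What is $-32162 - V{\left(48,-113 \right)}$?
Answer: $-25038$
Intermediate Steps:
$V{\left(L,F \right)} = \left(61 + F\right) \left(89 + L\right)$ ($V{\left(L,F \right)} = \left(89 + L\right) \left(61 + F\right) = \left(61 + F\right) \left(89 + L\right)$)
$-32162 - V{\left(48,-113 \right)} = -32162 - \left(5429 + 61 \cdot 48 + 89 \left(-113\right) - 5424\right) = -32162 - \left(5429 + 2928 - 10057 - 5424\right) = -32162 - -7124 = -32162 + 7124 = -25038$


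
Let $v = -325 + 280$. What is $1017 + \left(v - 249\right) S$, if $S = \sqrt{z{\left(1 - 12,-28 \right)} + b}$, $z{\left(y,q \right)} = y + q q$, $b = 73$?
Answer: $1017 - 882 \sqrt{94} \approx -7534.3$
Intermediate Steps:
$v = -45$
$z{\left(y,q \right)} = y + q^{2}$
$S = 3 \sqrt{94}$ ($S = \sqrt{\left(\left(1 - 12\right) + \left(-28\right)^{2}\right) + 73} = \sqrt{\left(-11 + 784\right) + 73} = \sqrt{773 + 73} = \sqrt{846} = 3 \sqrt{94} \approx 29.086$)
$1017 + \left(v - 249\right) S = 1017 + \left(-45 - 249\right) 3 \sqrt{94} = 1017 - 294 \cdot 3 \sqrt{94} = 1017 - 882 \sqrt{94}$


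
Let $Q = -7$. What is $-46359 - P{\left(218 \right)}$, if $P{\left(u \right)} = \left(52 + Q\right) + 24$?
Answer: $-46428$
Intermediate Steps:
$P{\left(u \right)} = 69$ ($P{\left(u \right)} = \left(52 - 7\right) + 24 = 45 + 24 = 69$)
$-46359 - P{\left(218 \right)} = -46359 - 69 = -46428$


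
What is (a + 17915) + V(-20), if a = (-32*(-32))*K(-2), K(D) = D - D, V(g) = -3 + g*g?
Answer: 18312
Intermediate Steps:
V(g) = -3 + g²
K(D) = 0
a = 0 (a = -32*(-32)*0 = 1024*0 = 0)
(a + 17915) + V(-20) = (0 + 17915) + (-3 + (-20)²) = 17915 + (-3 + 400) = 17915 + 397 = 18312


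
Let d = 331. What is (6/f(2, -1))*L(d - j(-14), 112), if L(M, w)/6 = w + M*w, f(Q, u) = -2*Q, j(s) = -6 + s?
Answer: -354816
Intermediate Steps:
L(M, w) = 6*w + 6*M*w (L(M, w) = 6*(w + M*w) = 6*w + 6*M*w)
(6/f(2, -1))*L(d - j(-14), 112) = (6/((-2*2)))*(6*112*(1 + (331 - (-6 - 14)))) = (6/(-4))*(6*112*(1 + (331 - 1*(-20)))) = (6*(-¼))*(6*112*(1 + (331 + 20))) = -9*112*(1 + 351) = -9*112*352 = -3/2*236544 = -354816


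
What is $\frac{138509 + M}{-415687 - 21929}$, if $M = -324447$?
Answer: $\frac{92969}{218808} \approx 0.42489$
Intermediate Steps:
$\frac{138509 + M}{-415687 - 21929} = \frac{138509 - 324447}{-415687 - 21929} = - \frac{185938}{-437616} = \left(-185938\right) \left(- \frac{1}{437616}\right) = \frac{92969}{218808}$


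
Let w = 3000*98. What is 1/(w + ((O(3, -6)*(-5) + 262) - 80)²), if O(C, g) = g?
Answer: 1/338944 ≈ 2.9503e-6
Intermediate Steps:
w = 294000
1/(w + ((O(3, -6)*(-5) + 262) - 80)²) = 1/(294000 + ((-6*(-5) + 262) - 80)²) = 1/(294000 + ((30 + 262) - 80)²) = 1/(294000 + (292 - 80)²) = 1/(294000 + 212²) = 1/(294000 + 44944) = 1/338944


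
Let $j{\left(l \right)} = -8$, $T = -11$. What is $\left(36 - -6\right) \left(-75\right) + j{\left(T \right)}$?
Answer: $-3158$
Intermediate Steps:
$\left(36 - -6\right) \left(-75\right) + j{\left(T \right)} = \left(36 - -6\right) \left(-75\right) - 8 = \left(36 + 6\right) \left(-75\right) - 8 = 42 \left(-75\right) - 8 = -3150 - 8 = -3158$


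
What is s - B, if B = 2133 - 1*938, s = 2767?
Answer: 1572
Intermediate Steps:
B = 1195 (B = 2133 - 938 = 1195)
s - B = 2767 - 1*1195 = 2767 - 1195 = 1572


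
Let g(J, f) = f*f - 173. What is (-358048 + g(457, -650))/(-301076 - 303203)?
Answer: -64279/604279 ≈ -0.10637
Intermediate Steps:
g(J, f) = -173 + f**2 (g(J, f) = f**2 - 173 = -173 + f**2)
(-358048 + g(457, -650))/(-301076 - 303203) = (-358048 + (-173 + (-650)**2))/(-301076 - 303203) = (-358048 + (-173 + 422500))/(-604279) = (-358048 + 422327)*(-1/604279) = 64279*(-1/604279) = -64279/604279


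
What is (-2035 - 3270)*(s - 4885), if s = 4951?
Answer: -350130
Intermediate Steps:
(-2035 - 3270)*(s - 4885) = (-2035 - 3270)*(4951 - 4885) = -5305*66 = -350130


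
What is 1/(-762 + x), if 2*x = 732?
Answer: -1/396 ≈ -0.0025253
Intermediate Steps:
x = 366 (x = (½)*732 = 366)
1/(-762 + x) = 1/(-762 + 366) = 1/(-396) = -1/396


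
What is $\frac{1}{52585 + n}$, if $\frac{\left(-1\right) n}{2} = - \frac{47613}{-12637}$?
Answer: $\frac{12637}{664421419} \approx 1.902 \cdot 10^{-5}$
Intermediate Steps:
$n = - \frac{95226}{12637}$ ($n = - 2 \left(- \frac{47613}{-12637}\right) = - 2 \left(\left(-47613\right) \left(- \frac{1}{12637}\right)\right) = \left(-2\right) \frac{47613}{12637} = - \frac{95226}{12637} \approx -7.5355$)
$\frac{1}{52585 + n} = \frac{1}{52585 - \frac{95226}{12637}} = \frac{1}{\frac{664421419}{12637}} = \frac{12637}{664421419}$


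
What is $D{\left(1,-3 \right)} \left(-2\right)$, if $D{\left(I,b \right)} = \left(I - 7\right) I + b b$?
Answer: $-6$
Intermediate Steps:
$D{\left(I,b \right)} = b^{2} + I \left(-7 + I\right)$ ($D{\left(I,b \right)} = \left(-7 + I\right) I + b^{2} = I \left(-7 + I\right) + b^{2} = b^{2} + I \left(-7 + I\right)$)
$D{\left(1,-3 \right)} \left(-2\right) = \left(1^{2} + \left(-3\right)^{2} - 7\right) \left(-2\right) = \left(1 + 9 - 7\right) \left(-2\right) = 3 \left(-2\right) = -6$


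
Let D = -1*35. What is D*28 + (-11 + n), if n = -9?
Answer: -1000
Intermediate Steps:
D = -35
D*28 + (-11 + n) = -35*28 + (-11 - 9) = -980 - 20 = -1000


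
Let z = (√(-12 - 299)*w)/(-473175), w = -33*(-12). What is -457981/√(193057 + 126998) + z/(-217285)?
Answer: -457981*√320055/320055 + 44*I*√311/11423758875 ≈ -809.53 + 6.7924e-8*I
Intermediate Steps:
w = 396
z = -44*I*√311/52575 (z = (√(-12 - 299)*396)/(-473175) = (√(-311)*396)*(-1/473175) = ((I*√311)*396)*(-1/473175) = (396*I*√311)*(-1/473175) = -44*I*√311/52575 ≈ -0.014759*I)
-457981/√(193057 + 126998) + z/(-217285) = -457981/√(193057 + 126998) - 44*I*√311/52575/(-217285) = -457981*√320055/320055 - 44*I*√311/52575*(-1/217285) = -457981*√320055/320055 + 44*I*√311/11423758875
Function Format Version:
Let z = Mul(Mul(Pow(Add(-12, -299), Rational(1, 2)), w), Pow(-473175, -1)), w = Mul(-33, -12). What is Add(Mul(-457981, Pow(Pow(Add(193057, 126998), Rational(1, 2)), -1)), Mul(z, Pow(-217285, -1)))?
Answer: Add(Mul(Rational(-457981, 320055), Pow(320055, Rational(1, 2))), Mul(Rational(44, 11423758875), I, Pow(311, Rational(1, 2)))) ≈ Add(-809.53, Mul(6.7924e-8, I))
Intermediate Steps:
w = 396
z = Mul(Rational(-44, 52575), I, Pow(311, Rational(1, 2))) (z = Mul(Mul(Pow(Add(-12, -299), Rational(1, 2)), 396), Pow(-473175, -1)) = Mul(Mul(Pow(-311, Rational(1, 2)), 396), Rational(-1, 473175)) = Mul(Mul(Mul(I, Pow(311, Rational(1, 2))), 396), Rational(-1, 473175)) = Mul(Mul(396, I, Pow(311, Rational(1, 2))), Rational(-1, 473175)) = Mul(Rational(-44, 52575), I, Pow(311, Rational(1, 2))) ≈ Mul(-0.014759, I))
Add(Mul(-457981, Pow(Pow(Add(193057, 126998), Rational(1, 2)), -1)), Mul(z, Pow(-217285, -1))) = Add(Mul(-457981, Pow(Pow(Add(193057, 126998), Rational(1, 2)), -1)), Mul(Mul(Rational(-44, 52575), I, Pow(311, Rational(1, 2))), Pow(-217285, -1))) = Add(Mul(-457981, Pow(Pow(320055, Rational(1, 2)), -1)), Mul(Mul(Rational(-44, 52575), I, Pow(311, Rational(1, 2))), Rational(-1, 217285))) = Add(Mul(-457981, Mul(Rational(1, 320055), Pow(320055, Rational(1, 2)))), Mul(Rational(44, 11423758875), I, Pow(311, Rational(1, 2)))) = Add(Mul(Rational(-457981, 320055), Pow(320055, Rational(1, 2))), Mul(Rational(44, 11423758875), I, Pow(311, Rational(1, 2))))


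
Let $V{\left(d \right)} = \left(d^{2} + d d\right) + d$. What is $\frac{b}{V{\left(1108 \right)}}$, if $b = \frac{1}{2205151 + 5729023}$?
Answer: $\frac{1}{19489790643864} \approx 5.1309 \cdot 10^{-14}$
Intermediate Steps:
$b = \frac{1}{7934174} \approx 1.2604 \cdot 10^{-7}$
$V{\left(d \right)} = d + 2 d^{2}$ ($V{\left(d \right)} = \left(d^{2} + d^{2}\right) + d = 2 d^{2} + d = d + 2 d^{2}$)
$\frac{b}{V{\left(1108 \right)}} = \frac{1}{7934174 \cdot 1108 \left(1 + 2 \cdot 1108\right)} = \frac{1}{7934174 \cdot 1108 \left(1 + 2216\right)} = \frac{1}{7934174 \cdot 1108 \cdot 2217} = \frac{1}{7934174 \cdot 2456436} = \frac{1}{7934174} \cdot \frac{1}{2456436} = \frac{1}{19489790643864}$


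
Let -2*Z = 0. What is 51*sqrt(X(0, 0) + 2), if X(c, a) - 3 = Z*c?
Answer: 51*sqrt(5) ≈ 114.04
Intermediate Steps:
Z = 0 (Z = -1/2*0 = 0)
X(c, a) = 3 (X(c, a) = 3 + 0*c = 3 + 0 = 3)
51*sqrt(X(0, 0) + 2) = 51*sqrt(3 + 2) = 51*sqrt(5)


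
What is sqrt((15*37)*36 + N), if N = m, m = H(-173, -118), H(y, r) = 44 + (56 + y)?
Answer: sqrt(19907) ≈ 141.09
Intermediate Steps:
H(y, r) = 100 + y
m = -73 (m = 100 - 173 = -73)
N = -73
sqrt((15*37)*36 + N) = sqrt((15*37)*36 - 73) = sqrt(555*36 - 73) = sqrt(19980 - 73) = sqrt(19907)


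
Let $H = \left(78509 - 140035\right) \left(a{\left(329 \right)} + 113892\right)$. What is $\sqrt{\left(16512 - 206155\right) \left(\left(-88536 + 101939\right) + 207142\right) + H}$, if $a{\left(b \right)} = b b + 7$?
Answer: $5 i \sqrt{2219688043} \approx 2.3557 \cdot 10^{5} i$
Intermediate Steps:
$a{\left(b \right)} = 7 + b^{2}$ ($a{\left(b \right)} = b^{2} + 7 = 7 + b^{2}$)
$H = -13667385640$ ($H = \left(78509 - 140035\right) \left(\left(7 + 329^{2}\right) + 113892\right) = - 61526 \left(\left(7 + 108241\right) + 113892\right) = - 61526 \left(108248 + 113892\right) = \left(-61526\right) 222140 = -13667385640$)
$\sqrt{\left(16512 - 206155\right) \left(\left(-88536 + 101939\right) + 207142\right) + H} = \sqrt{\left(16512 - 206155\right) \left(\left(-88536 + 101939\right) + 207142\right) - 13667385640} = \sqrt{- 189643 \left(13403 + 207142\right) - 13667385640} = \sqrt{\left(-189643\right) 220545 - 13667385640} = \sqrt{-41824815435 - 13667385640} = \sqrt{-55492201075} = 5 i \sqrt{2219688043}$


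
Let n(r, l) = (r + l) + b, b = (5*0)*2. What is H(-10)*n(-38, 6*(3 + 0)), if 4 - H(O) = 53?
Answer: 980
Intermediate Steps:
b = 0 (b = 0*2 = 0)
H(O) = -49 (H(O) = 4 - 1*53 = 4 - 53 = -49)
n(r, l) = l + r (n(r, l) = (r + l) + 0 = (l + r) + 0 = l + r)
H(-10)*n(-38, 6*(3 + 0)) = -49*(6*(3 + 0) - 38) = -49*(6*3 - 38) = -49*(18 - 38) = -49*(-20) = 980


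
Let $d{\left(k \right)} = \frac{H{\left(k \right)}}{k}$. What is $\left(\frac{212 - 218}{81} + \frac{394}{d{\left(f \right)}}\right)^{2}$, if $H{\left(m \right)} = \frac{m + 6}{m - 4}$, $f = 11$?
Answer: $\frac{670911704464}{210681} \approx 3.1845 \cdot 10^{6}$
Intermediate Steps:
$H{\left(m \right)} = \frac{6 + m}{-4 + m}$
$d{\left(k \right)} = \frac{6 + k}{k \left(-4 + k\right)}$ ($d{\left(k \right)} = \frac{\frac{1}{-4 + k} \left(6 + k\right)}{k} = \frac{6 + k}{k \left(-4 + k\right)}$)
$\left(\frac{212 - 218}{81} + \frac{394}{d{\left(f \right)}}\right)^{2} = \left(\frac{212 - 218}{81} + \frac{394}{\frac{1}{11} \frac{1}{-4 + 11} \left(6 + 11\right)}\right)^{2} = \left(\left(212 - 218\right) \frac{1}{81} + \frac{394}{\frac{1}{11} \cdot \frac{1}{7} \cdot 17}\right)^{2} = \left(\left(-6\right) \frac{1}{81} + \frac{394}{\frac{1}{11} \cdot \frac{1}{7} \cdot 17}\right)^{2} = \left(- \frac{2}{27} + \frac{394}{\frac{17}{77}}\right)^{2} = \left(- \frac{2}{27} + 394 \cdot \frac{77}{17}\right)^{2} = \left(- \frac{2}{27} + \frac{30338}{17}\right)^{2} = \left(\frac{819092}{459}\right)^{2} = \frac{670911704464}{210681}$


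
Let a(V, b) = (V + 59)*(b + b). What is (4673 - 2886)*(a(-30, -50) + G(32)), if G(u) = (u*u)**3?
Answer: 1918771457188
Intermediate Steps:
a(V, b) = 2*b*(59 + V) (a(V, b) = (59 + V)*(2*b) = 2*b*(59 + V))
G(u) = u**6 (G(u) = (u**2)**3 = u**6)
(4673 - 2886)*(a(-30, -50) + G(32)) = (4673 - 2886)*(2*(-50)*(59 - 30) + 32**6) = 1787*(2*(-50)*29 + 1073741824) = 1787*(-2900 + 1073741824) = 1787*1073738924 = 1918771457188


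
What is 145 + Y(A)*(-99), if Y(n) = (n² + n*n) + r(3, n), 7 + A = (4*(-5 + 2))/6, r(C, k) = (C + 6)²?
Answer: -23912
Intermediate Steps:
r(C, k) = (6 + C)²
A = -9 (A = -7 + (4*(-5 + 2))/6 = -7 + (4*(-3))*(⅙) = -7 - 12*⅙ = -7 - 2 = -9)
Y(n) = 81 + 2*n² (Y(n) = (n² + n*n) + (6 + 3)² = (n² + n²) + 9² = 2*n² + 81 = 81 + 2*n²)
145 + Y(A)*(-99) = 145 + (81 + 2*(-9)²)*(-99) = 145 + (81 + 2*81)*(-99) = 145 + (81 + 162)*(-99) = 145 + 243*(-99) = 145 - 24057 = -23912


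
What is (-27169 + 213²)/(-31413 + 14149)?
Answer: -175/166 ≈ -1.0542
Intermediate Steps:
(-27169 + 213²)/(-31413 + 14149) = (-27169 + 45369)/(-17264) = 18200*(-1/17264) = -175/166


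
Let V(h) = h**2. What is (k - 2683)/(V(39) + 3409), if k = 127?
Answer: -1278/2465 ≈ -0.51846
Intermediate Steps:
(k - 2683)/(V(39) + 3409) = (127 - 2683)/(39**2 + 3409) = -2556/(1521 + 3409) = -2556/4930 = -2556*1/4930 = -1278/2465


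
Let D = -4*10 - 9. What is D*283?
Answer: -13867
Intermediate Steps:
D = -49 (D = -40 - 9 = -49)
D*283 = -49*283 = -13867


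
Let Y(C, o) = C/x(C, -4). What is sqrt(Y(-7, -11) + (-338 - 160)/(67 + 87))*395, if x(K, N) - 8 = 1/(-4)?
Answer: 1975*I*sqrt(942865)/2387 ≈ 803.41*I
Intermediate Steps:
x(K, N) = 31/4 (x(K, N) = 8 + 1/(-4) = 8 - 1/4 = 31/4)
Y(C, o) = 4*C/31 (Y(C, o) = C/(31/4) = C*(4/31) = 4*C/31)
sqrt(Y(-7, -11) + (-338 - 160)/(67 + 87))*395 = sqrt((4/31)*(-7) + (-338 - 160)/(67 + 87))*395 = sqrt(-28/31 - 498/154)*395 = sqrt(-28/31 - 498*1/154)*395 = sqrt(-28/31 - 249/77)*395 = sqrt(-9875/2387)*395 = (5*I*sqrt(942865)/2387)*395 = 1975*I*sqrt(942865)/2387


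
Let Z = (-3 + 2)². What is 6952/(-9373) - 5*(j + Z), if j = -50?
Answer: 2289433/9373 ≈ 244.26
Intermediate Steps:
Z = 1 (Z = (-1)² = 1)
6952/(-9373) - 5*(j + Z) = 6952/(-9373) - 5*(-50 + 1) = 6952*(-1/9373) - 5*(-49) = -6952/9373 + 245 = 2289433/9373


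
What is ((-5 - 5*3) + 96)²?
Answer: 5776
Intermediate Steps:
((-5 - 5*3) + 96)² = ((-5 - 15) + 96)² = (-20 + 96)² = 76² = 5776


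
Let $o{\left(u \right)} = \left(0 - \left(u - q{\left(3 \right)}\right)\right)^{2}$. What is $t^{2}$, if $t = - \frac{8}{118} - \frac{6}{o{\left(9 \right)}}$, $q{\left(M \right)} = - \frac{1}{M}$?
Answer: $\frac{9991921}{534904384} \approx 0.01868$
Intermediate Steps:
$o{\left(u \right)} = \left(- \frac{1}{3} - u\right)^{2}$ ($o{\left(u \right)} = \left(0 - \left(\frac{1}{3} + u\right)\right)^{2} = \left(- \frac{1}{3} - u\right)^{2}$)
$t = - \frac{3161}{23128}$ ($t = - \frac{8}{118} - \frac{6}{\frac{1}{9} \left(1 + 3 \cdot 9\right)^{2}} = \left(-8\right) \frac{1}{118} - \frac{6}{\frac{1}{9} \left(1 + 27\right)^{2}} = - \frac{4}{59} - \frac{6}{\frac{1}{9} \cdot 28^{2}} = - \frac{4}{59} - \frac{6}{\frac{1}{9} \cdot 784} = - \frac{4}{59} - \frac{6}{\frac{784}{9}} = - \frac{4}{59} - \frac{27}{392} = - \frac{3161}{23128} \approx -0.13667$)
$t^{2} = \left(- \frac{3161}{23128}\right)^{2} = \frac{9991921}{534904384}$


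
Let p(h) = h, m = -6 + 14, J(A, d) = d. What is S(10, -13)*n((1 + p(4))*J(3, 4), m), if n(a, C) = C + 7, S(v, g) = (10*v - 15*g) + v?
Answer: 4575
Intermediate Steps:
m = 8
S(v, g) = -15*g + 11*v (S(v, g) = (-15*g + 10*v) + v = -15*g + 11*v)
n(a, C) = 7 + C
S(10, -13)*n((1 + p(4))*J(3, 4), m) = (-15*(-13) + 11*10)*(7 + 8) = (195 + 110)*15 = 305*15 = 4575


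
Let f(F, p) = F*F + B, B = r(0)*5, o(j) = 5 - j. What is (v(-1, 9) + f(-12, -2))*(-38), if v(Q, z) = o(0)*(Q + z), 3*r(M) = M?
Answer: -6992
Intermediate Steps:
r(M) = M/3
B = 0 (B = ((⅓)*0)*5 = 0*5 = 0)
v(Q, z) = 5*Q + 5*z (v(Q, z) = (5 - 1*0)*(Q + z) = (5 + 0)*(Q + z) = 5*(Q + z) = 5*Q + 5*z)
f(F, p) = F² (f(F, p) = F*F + 0 = F² + 0 = F²)
(v(-1, 9) + f(-12, -2))*(-38) = ((5*(-1) + 5*9) + (-12)²)*(-38) = ((-5 + 45) + 144)*(-38) = (40 + 144)*(-38) = 184*(-38) = -6992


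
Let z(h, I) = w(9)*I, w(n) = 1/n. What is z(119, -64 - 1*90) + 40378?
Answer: 363248/9 ≈ 40361.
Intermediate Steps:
z(h, I) = I/9
z(119, -64 - 1*90) + 40378 = (-64 - 1*90)/9 + 40378 = (-64 - 90)/9 + 40378 = (⅑)*(-154) + 40378 = -154/9 + 40378 = 363248/9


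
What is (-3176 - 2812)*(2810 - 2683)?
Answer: -760476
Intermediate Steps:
(-3176 - 2812)*(2810 - 2683) = -5988*127 = -760476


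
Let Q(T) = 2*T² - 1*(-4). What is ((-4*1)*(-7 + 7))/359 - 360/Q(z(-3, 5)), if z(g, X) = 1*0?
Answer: -90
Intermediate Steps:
z(g, X) = 0
Q(T) = 4 + 2*T² (Q(T) = 2*T² + 4 = 4 + 2*T²)
((-4*1)*(-7 + 7))/359 - 360/Q(z(-3, 5)) = ((-4*1)*(-7 + 7))/359 - 360/(4 + 2*0²) = -4*0*(1/359) - 360/(4 + 2*0) = 0*(1/359) - 360/(4 + 0) = 0 - 360/4 = 0 - 360*¼ = 0 - 90 = -90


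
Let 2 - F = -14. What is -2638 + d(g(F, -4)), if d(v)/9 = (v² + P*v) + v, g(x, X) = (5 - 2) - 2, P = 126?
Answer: -1486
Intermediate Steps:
F = 16 (F = 2 - 1*(-14) = 2 + 14 = 16)
g(x, X) = 1 (g(x, X) = 3 - 2 = 1)
d(v) = 9*v² + 1143*v (d(v) = 9*((v² + 126*v) + v) = 9*(v² + 127*v) = 9*v² + 1143*v)
-2638 + d(g(F, -4)) = -2638 + 9*1*(127 + 1) = -2638 + 9*1*128 = -2638 + 1152 = -1486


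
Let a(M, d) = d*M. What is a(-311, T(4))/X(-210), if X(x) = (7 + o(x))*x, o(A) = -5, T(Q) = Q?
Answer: 311/105 ≈ 2.9619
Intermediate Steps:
a(M, d) = M*d
X(x) = 2*x (X(x) = (7 - 5)*x = 2*x)
a(-311, T(4))/X(-210) = (-311*4)/((2*(-210))) = -1244/(-420) = -1244*(-1/420) = 311/105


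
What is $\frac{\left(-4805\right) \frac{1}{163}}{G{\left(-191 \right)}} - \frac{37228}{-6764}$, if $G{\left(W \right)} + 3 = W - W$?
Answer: $\frac{12676378}{826899} \approx 15.33$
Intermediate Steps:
$G{\left(W \right)} = -3$ ($G{\left(W \right)} = -3 + \left(W - W\right) = -3 + 0 = -3$)
$\frac{\left(-4805\right) \frac{1}{163}}{G{\left(-191 \right)}} - \frac{37228}{-6764} = \frac{\left(-4805\right) \frac{1}{163}}{-3} - \frac{37228}{-6764} = \left(-4805\right) \frac{1}{163} \left(- \frac{1}{3}\right) - - \frac{9307}{1691} = \left(- \frac{4805}{163}\right) \left(- \frac{1}{3}\right) + \frac{9307}{1691} = \frac{4805}{489} + \frac{9307}{1691} = \frac{12676378}{826899}$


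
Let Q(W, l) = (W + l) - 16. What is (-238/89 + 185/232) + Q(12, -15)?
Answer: -431063/20648 ≈ -20.877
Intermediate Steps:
Q(W, l) = -16 + W + l
(-238/89 + 185/232) + Q(12, -15) = (-238/89 + 185/232) + (-16 + 12 - 15) = (-238*1/89 + 185*(1/232)) - 19 = (-238/89 + 185/232) - 19 = -38751/20648 - 19 = -431063/20648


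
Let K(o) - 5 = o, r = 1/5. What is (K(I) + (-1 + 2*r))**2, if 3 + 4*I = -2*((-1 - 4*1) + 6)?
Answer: 3969/400 ≈ 9.9225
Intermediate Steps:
I = -5/4 (I = -3/4 + (-2*((-1 - 4*1) + 6))/4 = -3/4 + (-2*((-1 - 4) + 6))/4 = -3/4 + (-2*(-5 + 6))/4 = -3/4 + (-2*1)/4 = -3/4 + (1/4)*(-2) = -3/4 - 1/2 = -5/4 ≈ -1.2500)
r = 1/5 ≈ 0.20000
K(o) = 5 + o
(K(I) + (-1 + 2*r))**2 = ((5 - 5/4) + (-1 + 2*(1/5)))**2 = (15/4 + (-1 + 2/5))**2 = (15/4 - 3/5)**2 = (63/20)**2 = 3969/400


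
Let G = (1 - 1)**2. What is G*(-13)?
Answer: 0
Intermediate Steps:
G = 0 (G = 0**2 = 0)
G*(-13) = 0*(-13) = 0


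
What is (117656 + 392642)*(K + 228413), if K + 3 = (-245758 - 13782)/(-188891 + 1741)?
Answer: 114809505754368/985 ≈ 1.1656e+11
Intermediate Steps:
K = -1589/985 (K = -3 + (-245758 - 13782)/(-188891 + 1741) = -3 - 259540/(-187150) = -3 - 259540*(-1/187150) = -3 + 1366/985 = -1589/985 ≈ -1.6132)
(117656 + 392642)*(K + 228413) = (117656 + 392642)*(-1589/985 + 228413) = 510298*(224985216/985) = 114809505754368/985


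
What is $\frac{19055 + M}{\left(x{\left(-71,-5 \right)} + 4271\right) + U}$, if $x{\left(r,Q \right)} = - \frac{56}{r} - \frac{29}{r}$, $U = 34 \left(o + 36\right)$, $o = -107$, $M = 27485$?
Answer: $\frac{826085}{32983} \approx 25.046$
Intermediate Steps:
$U = -2414$ ($U = 34 \left(-107 + 36\right) = 34 \left(-71\right) = -2414$)
$x{\left(r,Q \right)} = - \frac{85}{r}$
$\frac{19055 + M}{\left(x{\left(-71,-5 \right)} + 4271\right) + U} = \frac{19055 + 27485}{\left(- \frac{85}{-71} + 4271\right) - 2414} = \frac{46540}{\left(\left(-85\right) \left(- \frac{1}{71}\right) + 4271\right) - 2414} = \frac{46540}{\left(\frac{85}{71} + 4271\right) - 2414} = \frac{46540}{\frac{303326}{71} - 2414} = \frac{46540}{\frac{131932}{71}} = 46540 \cdot \frac{71}{131932} = \frac{826085}{32983}$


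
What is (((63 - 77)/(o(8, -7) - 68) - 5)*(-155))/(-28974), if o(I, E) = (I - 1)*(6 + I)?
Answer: -1271/43461 ≈ -0.029245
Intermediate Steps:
o(I, E) = (-1 + I)*(6 + I)
(((63 - 77)/(o(8, -7) - 68) - 5)*(-155))/(-28974) = (((63 - 77)/((-6 + 8**2 + 5*8) - 68) - 5)*(-155))/(-28974) = ((-14/((-6 + 64 + 40) - 68) - 5)*(-155))*(-1/28974) = ((-14/(98 - 68) - 5)*(-155))*(-1/28974) = ((-14/30 - 5)*(-155))*(-1/28974) = ((-14*1/30 - 5)*(-155))*(-1/28974) = ((-7/15 - 5)*(-155))*(-1/28974) = -82/15*(-155)*(-1/28974) = (2542/3)*(-1/28974) = -1271/43461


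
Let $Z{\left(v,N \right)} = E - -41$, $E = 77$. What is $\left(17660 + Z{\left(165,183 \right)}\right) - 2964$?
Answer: $14814$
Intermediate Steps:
$Z{\left(v,N \right)} = 118$ ($Z{\left(v,N \right)} = 77 - -41 = 77 + 41 = 118$)
$\left(17660 + Z{\left(165,183 \right)}\right) - 2964 = \left(17660 + 118\right) - 2964 = 17778 - 2964 = 14814$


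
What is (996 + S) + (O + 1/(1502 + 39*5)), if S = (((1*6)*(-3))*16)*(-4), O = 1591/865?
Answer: 3155760732/1467905 ≈ 2149.8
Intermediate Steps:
O = 1591/865 (O = 1591*(1/865) = 1591/865 ≈ 1.8393)
S = 1152 (S = ((6*(-3))*16)*(-4) = -18*16*(-4) = -288*(-4) = 1152)
(996 + S) + (O + 1/(1502 + 39*5)) = (996 + 1152) + (1591/865 + 1/(1502 + 39*5)) = 2148 + (1591/865 + 1/(1502 + 195)) = 2148 + (1591/865 + 1/1697) = 2148 + 2700792/1467905 = 3155760732/1467905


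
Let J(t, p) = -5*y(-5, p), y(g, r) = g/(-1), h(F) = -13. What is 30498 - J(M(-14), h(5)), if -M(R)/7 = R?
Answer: 30523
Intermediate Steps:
M(R) = -7*R
y(g, r) = -g (y(g, r) = g*(-1) = -g)
J(t, p) = -25 (J(t, p) = -(-5)*(-5) = -5*5 = -25)
30498 - J(M(-14), h(5)) = 30498 - 1*(-25) = 30498 + 25 = 30523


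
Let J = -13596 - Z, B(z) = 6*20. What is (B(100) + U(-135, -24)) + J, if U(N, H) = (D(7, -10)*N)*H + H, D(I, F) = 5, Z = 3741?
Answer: -1041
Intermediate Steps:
B(z) = 120
U(N, H) = H + 5*H*N (U(N, H) = (5*N)*H + H = 5*H*N + H = H + 5*H*N)
J = -17337 (J = -13596 - 1*3741 = -13596 - 3741 = -17337)
(B(100) + U(-135, -24)) + J = (120 - 24*(1 + 5*(-135))) - 17337 = (120 - 24*(1 - 675)) - 17337 = (120 - 24*(-674)) - 17337 = (120 + 16176) - 17337 = 16296 - 17337 = -1041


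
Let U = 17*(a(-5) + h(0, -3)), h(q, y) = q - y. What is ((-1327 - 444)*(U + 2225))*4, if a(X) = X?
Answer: -15521044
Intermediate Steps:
U = -34 (U = 17*(-5 + (0 - 1*(-3))) = 17*(-5 + (0 + 3)) = 17*(-5 + 3) = 17*(-2) = -34)
((-1327 - 444)*(U + 2225))*4 = ((-1327 - 444)*(-34 + 2225))*4 = -1771*2191*4 = -3880261*4 = -15521044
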